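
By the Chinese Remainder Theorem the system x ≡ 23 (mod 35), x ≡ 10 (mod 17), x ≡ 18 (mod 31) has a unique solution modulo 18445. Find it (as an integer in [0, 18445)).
x ≡ 7303 (mod 18445); the representative in [0, 18445) is 7303

The moduli 35, 17, 31 are pairwise coprime, so by the CRT there is a unique solution mod 35·17·31 = 18445.
Solve by successive substitution. Start with x ≡ 23 (mod 35).
  Combine with x ≡ 10 (mod 17): write x = 23 + 35·t and require 23 + 35·t ≡ 10 (mod 17), i.e. 35·t ≡ 10 − 23 ≡ 4 (mod 17). Since 35^(−1) ≡ 1 (mod 17) (35 ≡ 1 (mod 17)), t ≡ 1·4 ≡ 4 (mod 17). So x ≡ 23 + 35·4 = 163 (mod 595).
  Combine with x ≡ 18 (mod 31): write x = 163 + 595·t and require 163 + 595·t ≡ 18 (mod 31), i.e. 595·t ≡ 18 − 163 ≡ 10 (mod 31). Since 595^(−1) ≡ 26 (mod 31) (595 ≡ 6 (mod 31)), t ≡ 26·10 ≡ 12 (mod 31). So x ≡ 163 + 595·12 = 7303 (mod 18445).
Unique solution in [0, 18445): x = 7303.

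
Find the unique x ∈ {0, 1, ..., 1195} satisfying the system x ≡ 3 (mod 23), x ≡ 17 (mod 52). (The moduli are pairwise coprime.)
The moduli 23, 52 are pairwise coprime, so by the CRT there is a unique solution mod 23·52 = 1196.
Solve by successive substitution. Start with x ≡ 3 (mod 23).
  Combine with x ≡ 17 (mod 52): write x = 3 + 23·t and require 3 + 23·t ≡ 17 (mod 52), i.e. 23·t ≡ 17 − 3 ≡ 14 (mod 52). Since 23^(−1) ≡ 43 (mod 52), t ≡ 43·14 ≡ 30 (mod 52). So x ≡ 3 + 23·30 = 693 (mod 1196).
Unique solution in [0, 1196): x = 693.

Final answer: x ≡ 693 (mod 1196); the representative in [0, 1196) is 693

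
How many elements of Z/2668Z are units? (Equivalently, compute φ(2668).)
An element a ∈ Z/2668Z is a unit iff gcd(a, 2668) = 1, so the number of units is φ(2668). φ is multiplicative, with φ(p^e) = p^e − p^(e−1). Factorise 2668 = 2^2 · 23 · 29. Then
  φ(2668) = (2^2 − 2^1) · (23 − 1) · (29 − 1) = 2 · 22 · 28 = 1232.

Final answer: Z/2668Z has φ(2668) = 1232 units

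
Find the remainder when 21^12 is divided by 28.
21

Use repeated squaring. Binary(12) = 1100. Walk through the bits of the exponent 12 left-to-right: at each bit after the leading one, square the running value, then multiply by 21 if the bit is 1 (always reducing mod 28):
  bit 1 = 1 (leading): start with 21.
  bit 2 = 1: square 21^2 = 441 ≡ 21; bit is 1, so multiply 21·21 = 441 ≡ 21 (mod 28).
  bit 3 = 0: square 21^2 = 441 ≡ 21 (mod 28).
  bit 4 = 0: square 21^2 = 441 ≡ 21 (mod 28).
Final value: 21^12 ≡ 21 (mod 28).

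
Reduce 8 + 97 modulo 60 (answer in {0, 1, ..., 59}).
Reduce the summands first: 97 ≡ 37 (mod 60), so 8 + 97 ≡ 8 + 37 (mod 60). 8 + 37 = 45; 45 = 0·60 + 45, so (8 + 97) mod 60 = 45.

Final answer: 45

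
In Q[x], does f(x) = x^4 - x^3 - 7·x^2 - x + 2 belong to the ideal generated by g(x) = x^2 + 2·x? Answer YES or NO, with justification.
In Q[x] the ideal (g) consists of all multiples of g, so f ∈ (g) iff g | f, i.e. iff the remainder of f on division by g is 0. Divide f by g (g is monic, so eliminate the leading term of the running remainder at each step):
  leading term x^4: subtract (x^2)·g(x) = x^4 + 2·x^3, leaving -3·x^3 - 7·x^2 - x + 2
  leading term -3·x^3: subtract (-3·x)·g(x) = -3·x^3 - 6·x^2, leaving -x^2 - x + 2
  leading term -x^2: subtract (-1)·g(x) = -x^2 - 2·x, leaving x + 2
The remainder r(x) = x + 2 ≠ 0 (and deg r < deg g), so g ∤ f, i.e. f ∉ (g).

Final answer: NO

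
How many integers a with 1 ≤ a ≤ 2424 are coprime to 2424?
800

The number of a ∈ {1, ..., 2424} with gcd(a, 2424) = 1 is by definition Euler's totient φ(2424). φ is multiplicative, with φ(p^e) = p^e − p^(e−1). Factorise 2424 = 2^3 · 3 · 101. Then
  φ(2424) = (2^3 − 2^2) · (3 − 1) · (101 − 1) = 4 · 2 · 100 = 800.
So there are 800 such integers.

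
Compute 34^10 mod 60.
16

Use repeated squaring. Binary(10) = 1010. Walk through the bits of the exponent 10 left-to-right: at each bit after the leading one, square the running value, then multiply by 34 if the bit is 1 (always reducing mod 60):
  bit 1 = 1 (leading): start with 34.
  bit 2 = 0: square 34^2 = 1156 ≡ 16 (mod 60).
  bit 3 = 1: square 16^2 = 256 ≡ 16; bit is 1, so multiply 16·34 = 544 ≡ 4 (mod 60).
  bit 4 = 0: square 4^2 = 16 (mod 60).
Final value: 34^10 ≡ 16 (mod 60).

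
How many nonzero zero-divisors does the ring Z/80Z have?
Z/80Z has 47 nonzero zero-divisors

In Z/80Z each nonzero element is either a unit (gcd with 80 is 1) or a zero-divisor (gcd > 1). The number of units is φ(80): factorise 80 = 2^4 · 5, so φ(80) = (2^4 − 2^3) · (5 − 1) = 8 · 4 = 32. The nonzero elements number 80 − 1 = 79. Hence the nonzero zero-divisors number 79 − 32 = 47.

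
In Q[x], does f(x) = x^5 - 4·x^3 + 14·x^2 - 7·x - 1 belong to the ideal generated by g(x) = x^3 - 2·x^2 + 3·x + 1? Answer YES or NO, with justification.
NO

In Q[x] the ideal (g) consists of all multiples of g, so f ∈ (g) iff g | f, i.e. iff the remainder of f on division by g is 0. Divide f by g (g is monic, so eliminate the leading term of the running remainder at each step):
  leading term x^5: subtract (x^2)·g(x) = x^5 - 2·x^4 + 3·x^3 + x^2, leaving 2·x^4 - 7·x^3 + 13·x^2 - 7·x - 1
  leading term 2·x^4: subtract (2·x)·g(x) = 2·x^4 - 4·x^3 + 6·x^2 + 2·x, leaving -3·x^3 + 7·x^2 - 9·x - 1
  leading term -3·x^3: subtract (-3)·g(x) = -3·x^3 + 6·x^2 - 9·x - 3, leaving x^2 + 2
The remainder r(x) = x^2 + 2 ≠ 0 (and deg r < deg g), so g ∤ f, i.e. f ∉ (g).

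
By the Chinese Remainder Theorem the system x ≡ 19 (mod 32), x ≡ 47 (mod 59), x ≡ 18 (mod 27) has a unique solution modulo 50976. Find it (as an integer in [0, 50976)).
x ≡ 8307 (mod 50976); the representative in [0, 50976) is 8307

The moduli 32, 59, 27 are pairwise coprime, so by the CRT there is a unique solution mod 32·59·27 = 50976.
Solve by successive substitution. Start with x ≡ 19 (mod 32).
  Combine with x ≡ 47 (mod 59): write x = 19 + 32·t and require 19 + 32·t ≡ 47 (mod 59), i.e. 32·t ≡ 47 − 19 ≡ 28 (mod 59). Since 32^(−1) ≡ 24 (mod 59), t ≡ 24·28 ≡ 23 (mod 59). So x ≡ 19 + 32·23 = 755 (mod 1888).
  Combine with x ≡ 18 (mod 27): write x = 755 + 1888·t and require 755 + 1888·t ≡ 18 (mod 27), i.e. 1888·t ≡ 18 − 755 ≡ 19 (mod 27). Since 1888^(−1) ≡ 13 (mod 27) (1888 ≡ 25 (mod 27)), t ≡ 13·19 ≡ 4 (mod 27). So x ≡ 755 + 1888·4 = 8307 (mod 50976).
Unique solution in [0, 50976): x = 8307.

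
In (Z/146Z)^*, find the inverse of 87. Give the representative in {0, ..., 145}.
Apply the extended Euclidean algorithm to (146, 87), tracking rows (r, s, t) with s·146 + t·87 = r. Each division r_prev = q·r_cur + r_new produces the new row as (previous row) − q·(current row):
  row A: (146, 1, 0)   [1·146 + 0·87 = 146]
  row B: (87, 0, 1)   [0·146 + 1·87 = 87]
  146 = 1·87 + 59   → row C = row A − 1·row B = (59, 1, −1)   [check: 1·146 − 1·87 = 59]
  87 = 1·59 + 28   → row D = row B − 1·row C = (28, −1, 2)   [check: −1·146 + 2·87 = 28]
  59 = 2·28 + 3   → row E = row C − 2·row D = (3, 3, −5)   [check: 3·146 − 5·87 = 3]
  28 = 9·3 + 1   → row F = row D − 9·row E = (1, −28, 47)   [check: −28·146 + 47·87 = 1]
  3 = 3·1 + 0   → remainder 0, stop. gcd = 1 (last nonzero row F).
The gcd is 1, so 87 is invertible mod 146. The last nonzero row gives −28·146 + 47·87 = 1, so t = 47. So 87^(−1) ≡ 47 (mod 146). Verify: 87 · 47 = 4089 ≡ 1 (mod 146). ✓

Final answer: 87^(−1) ≡ 47 (mod 146)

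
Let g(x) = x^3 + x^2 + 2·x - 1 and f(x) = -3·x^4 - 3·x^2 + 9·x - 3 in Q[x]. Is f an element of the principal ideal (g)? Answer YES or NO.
YES

In Q[x] the ideal (g) consists of all multiples of g, so f ∈ (g) iff g | f, i.e. iff the remainder of f on division by g is 0. Divide f by g (g is monic, so eliminate the leading term of the running remainder at each step):
  leading term -3·x^4: subtract (-3·x)·g(x) = -3·x^4 - 3·x^3 - 6·x^2 + 3·x, leaving 3·x^3 + 3·x^2 + 6·x - 3
  leading term 3·x^3: subtract (3)·g(x) = 3·x^3 + 3·x^2 + 6·x - 3, leaving 0
The remainder is 0, so f(x) = g(x) · h(x) with h(x) = 3 - 3·x. Hence g | f, i.e. f ∈ (g).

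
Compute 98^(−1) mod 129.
Apply the extended Euclidean algorithm to (129, 98), tracking rows (r, s, t) with s·129 + t·98 = r. Each division r_prev = q·r_cur + r_new produces the new row as (previous row) − q·(current row):
  row A: (129, 1, 0)   [1·129 + 0·98 = 129]
  row B: (98, 0, 1)   [0·129 + 1·98 = 98]
  129 = 1·98 + 31   → row C = row A − 1·row B = (31, 1, −1)   [check: 1·129 − 1·98 = 31]
  98 = 3·31 + 5   → row D = row B − 3·row C = (5, −3, 4)   [check: −3·129 + 4·98 = 5]
  31 = 6·5 + 1   → row E = row C − 6·row D = (1, 19, −25)   [check: 19·129 − 25·98 = 1]
  5 = 5·1 + 0   → remainder 0, stop. gcd = 1 (last nonzero row E).
The gcd is 1, so 98 is invertible mod 129. The last nonzero row gives 19·129 − 25·98 = 1, so t = −25. So 98^(−1) ≡ −25 ≡ 104 (mod 129). Verify: 98 · 104 = 10192 ≡ 1 (mod 129). ✓

Final answer: 98^(−1) ≡ 104 (mod 129)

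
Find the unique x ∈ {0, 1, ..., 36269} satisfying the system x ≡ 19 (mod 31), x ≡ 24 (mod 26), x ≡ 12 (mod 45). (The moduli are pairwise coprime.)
x ≡ 25842 (mod 36270); the representative in [0, 36270) is 25842

The moduli 31, 26, 45 are pairwise coprime, so by the CRT there is a unique solution mod 31·26·45 = 36270.
Solve by successive substitution. Start with x ≡ 19 (mod 31).
  Combine with x ≡ 24 (mod 26): write x = 19 + 31·t and require 19 + 31·t ≡ 24 (mod 26), i.e. 31·t ≡ 24 − 19 ≡ 5 (mod 26). Since 31^(−1) ≡ 21 (mod 26) (31 ≡ 5 (mod 26)), t ≡ 21·5 ≡ 1 (mod 26). So x ≡ 19 + 31·1 = 50 (mod 806).
  Combine with x ≡ 12 (mod 45): write x = 50 + 806·t and require 50 + 806·t ≡ 12 (mod 45), i.e. 806·t ≡ 12 − 50 ≡ 7 (mod 45). Since 806^(−1) ≡ 11 (mod 45) (806 ≡ 41 (mod 45)), t ≡ 11·7 ≡ 32 (mod 45). So x ≡ 50 + 806·32 = 25842 (mod 36270).
Unique solution in [0, 36270): x = 25842.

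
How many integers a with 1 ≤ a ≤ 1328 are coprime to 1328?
The number of a ∈ {1, ..., 1328} with gcd(a, 1328) = 1 is by definition Euler's totient φ(1328). φ is multiplicative, with φ(p^e) = p^e − p^(e−1). Factorise 1328 = 2^4 · 83. Then
  φ(1328) = (2^4 − 2^3) · (83 − 1) = 8 · 82 = 656.
So there are 656 such integers.

Final answer: 656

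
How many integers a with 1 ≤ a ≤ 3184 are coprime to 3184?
1584

The number of a ∈ {1, ..., 3184} with gcd(a, 3184) = 1 is by definition Euler's totient φ(3184). φ is multiplicative, with φ(p^e) = p^e − p^(e−1). Factorise 3184 = 2^4 · 199. Then
  φ(3184) = (2^4 − 2^3) · (199 − 1) = 8 · 198 = 1584.
So there are 1584 such integers.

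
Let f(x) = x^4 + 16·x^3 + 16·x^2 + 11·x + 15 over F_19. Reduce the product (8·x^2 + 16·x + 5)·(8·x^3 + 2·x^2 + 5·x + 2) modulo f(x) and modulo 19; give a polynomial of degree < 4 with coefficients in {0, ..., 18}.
a · b ≡ x^3 + 11·x^2 + 18·x + 5 (mod f(x))

Multiply as integer polynomials: a · b = 64·x^5 + 144·x^4 + 112·x^3 + 106·x^2 + 57·x + 10. Reducing coefficients mod 19: a · b ≡ 7·x^5 + 11·x^4 + 17·x^3 + 11·x^2 + 10. Now divide by f(x) = x^4 + 16·x^3 + 16·x^2 + 11·x + 15 in F_19[x], eliminating the leading term at each step:
  leading term 7·x^5: subtract (7·x)·f(x) = 7·x^5 + 17·x^4 + 17·x^3 + x^2 + 10·x, leaving 13·x^4 + 10·x^2 + 9·x + 10 (coefficients mod 19)
  leading term 13·x^4: subtract (13)·f(x) = 13·x^4 + 18·x^3 + 18·x^2 + 10·x + 5, leaving x^3 + 11·x^2 + 18·x + 5 (coefficients mod 19)
The degree is now < 4, so this is the remainder. Hence a · b ≡ x^3 + 11·x^2 + 18·x + 5 in F_19[x]/(f).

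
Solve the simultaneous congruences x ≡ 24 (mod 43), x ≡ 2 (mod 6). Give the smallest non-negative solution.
x ≡ 110 (mod 258); the representative in [0, 258) is 110

The moduli 43, 6 are pairwise coprime, so by the CRT there is a unique solution mod 43·6 = 258.
Solve by successive substitution. Start with x ≡ 24 (mod 43).
  Combine with x ≡ 2 (mod 6): write x = 24 + 43·t and require 24 + 43·t ≡ 2 (mod 6), i.e. 43·t ≡ 2 − 24 ≡ 2 (mod 6). Since 43^(−1) ≡ 1 (mod 6) (43 ≡ 1 (mod 6)), t ≡ 1·2 ≡ 2 (mod 6). So x ≡ 24 + 43·2 = 110 (mod 258).
Unique solution in [0, 258): x = 110.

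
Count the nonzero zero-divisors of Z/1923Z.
Z/1923Z has 642 nonzero zero-divisors

In Z/1923Z each nonzero element is either a unit (gcd with 1923 is 1) or a zero-divisor (gcd > 1). The number of units is φ(1923): factorise 1923 = 3 · 641, so φ(1923) = (3 − 1) · (641 − 1) = 2 · 640 = 1280. The nonzero elements number 1923 − 1 = 1922. Hence the nonzero zero-divisors number 1922 − 1280 = 642.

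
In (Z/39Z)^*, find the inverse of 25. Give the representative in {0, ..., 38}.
Apply the extended Euclidean algorithm to (39, 25), tracking rows (r, s, t) with s·39 + t·25 = r. Each division r_prev = q·r_cur + r_new produces the new row as (previous row) − q·(current row):
  row A: (39, 1, 0)   [1·39 + 0·25 = 39]
  row B: (25, 0, 1)   [0·39 + 1·25 = 25]
  39 = 1·25 + 14   → row C = row A − 1·row B = (14, 1, −1)   [check: 1·39 − 1·25 = 14]
  25 = 1·14 + 11   → row D = row B − 1·row C = (11, −1, 2)   [check: −1·39 + 2·25 = 11]
  14 = 1·11 + 3   → row E = row C − 1·row D = (3, 2, −3)   [check: 2·39 − 3·25 = 3]
  11 = 3·3 + 2   → row F = row D − 3·row E = (2, −7, 11)   [check: −7·39 + 11·25 = 2]
  3 = 1·2 + 1   → row G = row E − 1·row F = (1, 9, −14)   [check: 9·39 − 14·25 = 1]
  2 = 2·1 + 0   → remainder 0, stop. gcd = 1 (last nonzero row G).
The gcd is 1, so 25 is invertible mod 39. The last nonzero row gives 9·39 − 14·25 = 1, so t = −14. So 25^(−1) ≡ −14 ≡ 25 (mod 39). Verify: 25 · 25 = 625 ≡ 1 (mod 39). ✓

Final answer: 25^(−1) ≡ 25 (mod 39)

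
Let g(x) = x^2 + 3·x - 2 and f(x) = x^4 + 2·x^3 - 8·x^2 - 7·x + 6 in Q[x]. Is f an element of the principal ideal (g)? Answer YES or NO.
YES

In Q[x] the ideal (g) consists of all multiples of g, so f ∈ (g) iff g | f, i.e. iff the remainder of f on division by g is 0. Divide f by g (g is monic, so eliminate the leading term of the running remainder at each step):
  leading term x^4: subtract (x^2)·g(x) = x^4 + 3·x^3 - 2·x^2, leaving -x^3 - 6·x^2 - 7·x + 6
  leading term -x^3: subtract (-x)·g(x) = -x^3 - 3·x^2 + 2·x, leaving -3·x^2 - 9·x + 6
  leading term -3·x^2: subtract (-3)·g(x) = -3·x^2 - 9·x + 6, leaving 0
The remainder is 0, so f(x) = g(x) · h(x) with h(x) = x^2 - x - 3. Hence g | f, i.e. f ∈ (g).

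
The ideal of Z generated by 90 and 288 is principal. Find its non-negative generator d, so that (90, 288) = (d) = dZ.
In the PID Z, (a, b) is generated by gcd(a, b). Compute gcd(288, 90) with the extended Euclidean algorithm, tracking rows (r, s, t) with s·288 + t·90 = r:
  row A: (288, 1, 0)   [1·288 + 0·90 = 288]
  row B: (90, 0, 1)   [0·288 + 1·90 = 90]
  288 = 3·90 + 18   → row C = row A − 3·row B = (18, 1, −3)   [check: 1·288 − 3·90 = 18]
  90 = 5·18 + 0   → remainder 0, stop. gcd = 18 (last nonzero row C).
So gcd(90, 288) = 18, with Bézout identity 1·288 − 3·90 = 18. Containment (⊇): the Bézout identity exhibits 18 as an element of (90, 288), giving (18) ⊆ (90, 288). Containment (⊆): since 18 | 90 and 18 | 288 (90 = 18·5, 288 = 18·16), every Z-linear combination of 90 and 288 is divisible by 18, so (90, 288) ⊆ (18). Therefore (90, 288) = (18), d = 18.

Final answer: (90, 288) = (18); d = 18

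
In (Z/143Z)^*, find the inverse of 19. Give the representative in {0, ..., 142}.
Apply the extended Euclidean algorithm to (143, 19), tracking rows (r, s, t) with s·143 + t·19 = r. Each division r_prev = q·r_cur + r_new produces the new row as (previous row) − q·(current row):
  row A: (143, 1, 0)   [1·143 + 0·19 = 143]
  row B: (19, 0, 1)   [0·143 + 1·19 = 19]
  143 = 7·19 + 10   → row C = row A − 7·row B = (10, 1, −7)   [check: 1·143 − 7·19 = 10]
  19 = 1·10 + 9   → row D = row B − 1·row C = (9, −1, 8)   [check: −1·143 + 8·19 = 9]
  10 = 1·9 + 1   → row E = row C − 1·row D = (1, 2, −15)   [check: 2·143 − 15·19 = 1]
  9 = 9·1 + 0   → remainder 0, stop. gcd = 1 (last nonzero row E).
The gcd is 1, so 19 is invertible mod 143. The last nonzero row gives 2·143 − 15·19 = 1, so t = −15. So 19^(−1) ≡ −15 ≡ 128 (mod 143). Verify: 19 · 128 = 2432 ≡ 1 (mod 143). ✓

Final answer: 19^(−1) ≡ 128 (mod 143)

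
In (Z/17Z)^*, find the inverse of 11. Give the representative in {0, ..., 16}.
Apply the extended Euclidean algorithm to (17, 11), tracking rows (r, s, t) with s·17 + t·11 = r. Each division r_prev = q·r_cur + r_new produces the new row as (previous row) − q·(current row):
  row A: (17, 1, 0)   [1·17 + 0·11 = 17]
  row B: (11, 0, 1)   [0·17 + 1·11 = 11]
  17 = 1·11 + 6   → row C = row A − 1·row B = (6, 1, −1)   [check: 1·17 − 1·11 = 6]
  11 = 1·6 + 5   → row D = row B − 1·row C = (5, −1, 2)   [check: −1·17 + 2·11 = 5]
  6 = 1·5 + 1   → row E = row C − 1·row D = (1, 2, −3)   [check: 2·17 − 3·11 = 1]
  5 = 5·1 + 0   → remainder 0, stop. gcd = 1 (last nonzero row E).
The gcd is 1, so 11 is invertible mod 17. The last nonzero row gives 2·17 − 3·11 = 1, so t = −3. So 11^(−1) ≡ −3 ≡ 14 (mod 17). Verify: 11 · 14 = 154 ≡ 1 (mod 17). ✓

Final answer: 11^(−1) ≡ 14 (mod 17)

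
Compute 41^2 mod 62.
Use repeated squaring. Binary(2) = 10. Walk through the bits of the exponent 2 left-to-right: at each bit after the leading one, square the running value, then multiply by 41 if the bit is 1 (always reducing mod 62):
  bit 1 = 1 (leading): start with 41.
  bit 2 = 0: square 41^2 = 1681 ≡ 7 (mod 62).
Final value: 41^2 ≡ 7 (mod 62).

Final answer: 7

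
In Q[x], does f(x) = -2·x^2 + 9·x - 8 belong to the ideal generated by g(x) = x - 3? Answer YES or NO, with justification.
In Q[x] the ideal (g) consists of all multiples of g, so f ∈ (g) iff g | f, i.e. iff the remainder of f on division by g is 0. Divide f by g (g is monic, so eliminate the leading term of the running remainder at each step):
  leading term -2·x^2: subtract (-2·x)·g(x) = -2·x^2 + 6·x, leaving 3·x - 8
  leading term 3·x: subtract (3)·g(x) = 3·x - 9, leaving 1
The remainder r(x) = 1 ≠ 0 (and deg r < deg g), so g ∤ f, i.e. f ∉ (g).

Final answer: NO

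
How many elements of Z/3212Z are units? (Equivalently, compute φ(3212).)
An element a ∈ Z/3212Z is a unit iff gcd(a, 3212) = 1, so the number of units is φ(3212). φ is multiplicative, with φ(p^e) = p^e − p^(e−1). Factorise 3212 = 2^2 · 11 · 73. Then
  φ(3212) = (2^2 − 2^1) · (11 − 1) · (73 − 1) = 2 · 10 · 72 = 1440.

Final answer: Z/3212Z has φ(3212) = 1440 units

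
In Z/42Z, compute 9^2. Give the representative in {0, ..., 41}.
Use repeated squaring. Binary(2) = 10. Walk through the bits of the exponent 2 left-to-right: at each bit after the leading one, square the running value, then multiply by 9 if the bit is 1 (always reducing mod 42):
  bit 1 = 1 (leading): start with 9.
  bit 2 = 0: square 9^2 = 81 ≡ 39 (mod 42).
Final value: 9^2 ≡ 39 (mod 42).

Final answer: 39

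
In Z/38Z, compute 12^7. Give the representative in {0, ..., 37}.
12

Use repeated squaring. Binary(7) = 111. Walk through the bits of the exponent 7 left-to-right: at each bit after the leading one, square the running value, then multiply by 12 if the bit is 1 (always reducing mod 38):
  bit 1 = 1 (leading): start with 12.
  bit 2 = 1: square 12^2 = 144 ≡ 30; bit is 1, so multiply 30·12 = 360 ≡ 18 (mod 38).
  bit 3 = 1: square 18^2 = 324 ≡ 20; bit is 1, so multiply 20·12 = 240 ≡ 12 (mod 38).
Final value: 12^7 ≡ 12 (mod 38).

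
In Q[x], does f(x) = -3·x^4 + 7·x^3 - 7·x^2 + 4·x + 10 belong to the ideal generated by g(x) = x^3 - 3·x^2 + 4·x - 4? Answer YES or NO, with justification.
NO

In Q[x] the ideal (g) consists of all multiples of g, so f ∈ (g) iff g | f, i.e. iff the remainder of f on division by g is 0. Divide f by g (g is monic, so eliminate the leading term of the running remainder at each step):
  leading term -3·x^4: subtract (-3·x)·g(x) = -3·x^4 + 9·x^3 - 12·x^2 + 12·x, leaving -2·x^3 + 5·x^2 - 8·x + 10
  leading term -2·x^3: subtract (-2)·g(x) = -2·x^3 + 6·x^2 - 8·x + 8, leaving 2 - x^2
The remainder r(x) = 2 - x^2 ≠ 0 (and deg r < deg g), so g ∤ f, i.e. f ∉ (g).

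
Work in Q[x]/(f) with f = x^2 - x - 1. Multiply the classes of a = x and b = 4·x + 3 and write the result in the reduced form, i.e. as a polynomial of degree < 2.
a · b ≡ 7·x + 4 (mod f(x))

First multiply in Q[x] without reducing: a · b = 4·x^2 + 3·x. Now divide by f(x) = x^2 - x - 1, eliminating the leading term at each step:
  leading term 4·x^2: subtract (4)·f(x) = 4·x^2 - 4·x - 4, leaving 7·x + 4
The degree is now < 2, so this is the remainder. Hence a · b ≡ 7·x + 4 in Q[x]/(f).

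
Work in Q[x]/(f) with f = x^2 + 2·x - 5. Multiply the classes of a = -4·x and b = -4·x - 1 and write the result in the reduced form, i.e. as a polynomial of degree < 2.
First multiply in Q[x] without reducing: a · b = 16·x^2 + 4·x. Now divide by f(x) = x^2 + 2·x - 5, eliminating the leading term at each step:
  leading term 16·x^2: subtract (16)·f(x) = 16·x^2 + 32·x - 80, leaving 80 - 28·x
The degree is now < 2, so this is the remainder. Hence a · b ≡ 80 - 28·x in Q[x]/(f).

Final answer: a · b ≡ 80 - 28·x (mod f(x))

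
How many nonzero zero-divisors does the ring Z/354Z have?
Z/354Z has 237 nonzero zero-divisors

In Z/354Z each nonzero element is either a unit (gcd with 354 is 1) or a zero-divisor (gcd > 1). The number of units is φ(354): factorise 354 = 2 · 3 · 59, so φ(354) = (2 − 1) · (3 − 1) · (59 − 1) = 1 · 2 · 58 = 116. The nonzero elements number 354 − 1 = 353. Hence the nonzero zero-divisors number 353 − 116 = 237.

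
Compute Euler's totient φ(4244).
φ is multiplicative, with φ(p^e) = p^e − p^(e−1). Factorise 4244 = 2^2 · 1061. Then
  φ(4244) = (2^2 − 2^1) · (1061 − 1) = 2 · 1060 = 2120.

Final answer: φ(4244) = 2120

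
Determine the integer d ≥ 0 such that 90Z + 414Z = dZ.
(90, 414) = (18); d = 18

In the PID Z, (a, b) is generated by gcd(a, b). Compute gcd(414, 90) with the extended Euclidean algorithm, tracking rows (r, s, t) with s·414 + t·90 = r:
  row A: (414, 1, 0)   [1·414 + 0·90 = 414]
  row B: (90, 0, 1)   [0·414 + 1·90 = 90]
  414 = 4·90 + 54   → row C = row A − 4·row B = (54, 1, −4)   [check: 1·414 − 4·90 = 54]
  90 = 1·54 + 36   → row D = row B − 1·row C = (36, −1, 5)   [check: −1·414 + 5·90 = 36]
  54 = 1·36 + 18   → row E = row C − 1·row D = (18, 2, −9)   [check: 2·414 − 9·90 = 18]
  36 = 2·18 + 0   → remainder 0, stop. gcd = 18 (last nonzero row E).
So gcd(90, 414) = 18, with Bézout identity 2·414 − 9·90 = 18. Containment (⊇): the Bézout identity exhibits 18 as an element of (90, 414), giving (18) ⊆ (90, 414). Containment (⊆): since 18 | 90 and 18 | 414 (90 = 18·5, 414 = 18·23), every Z-linear combination of 90 and 414 is divisible by 18, so (90, 414) ⊆ (18). Therefore (90, 414) = (18), d = 18.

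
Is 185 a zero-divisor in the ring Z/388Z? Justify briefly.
NO

gcd(185, 388) = 1, so 185 is a unit in Z/388Z (it has a multiplicative inverse). A unit cannot be a zero-divisor: if 185·b ≡ 0 then multiplying both sides by 185^(−1) gives b ≡ 0. So 185 is not a zero-divisor.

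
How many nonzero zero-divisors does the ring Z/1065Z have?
In Z/1065Z each nonzero element is either a unit (gcd with 1065 is 1) or a zero-divisor (gcd > 1). The number of units is φ(1065): factorise 1065 = 3 · 5 · 71, so φ(1065) = (3 − 1) · (5 − 1) · (71 − 1) = 2 · 4 · 70 = 560. The nonzero elements number 1065 − 1 = 1064. Hence the nonzero zero-divisors number 1064 − 560 = 504.

Final answer: Z/1065Z has 504 nonzero zero-divisors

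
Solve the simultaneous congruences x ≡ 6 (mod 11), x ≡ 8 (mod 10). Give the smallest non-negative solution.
x ≡ 28 (mod 110); the representative in [0, 110) is 28

The moduli 11, 10 are pairwise coprime, so by the CRT there is a unique solution mod 11·10 = 110.
Solve by successive substitution. Start with x ≡ 6 (mod 11).
  Combine with x ≡ 8 (mod 10): write x = 6 + 11·t and require 6 + 11·t ≡ 8 (mod 10), i.e. 11·t ≡ 8 − 6 ≡ 2 (mod 10). Since 11^(−1) ≡ 1 (mod 10) (11 ≡ 1 (mod 10)), t ≡ 1·2 ≡ 2 (mod 10). So x ≡ 6 + 11·2 = 28 (mod 110).
Unique solution in [0, 110): x = 28.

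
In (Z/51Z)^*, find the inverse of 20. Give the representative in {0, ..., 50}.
20^(−1) ≡ 23 (mod 51)

Apply the extended Euclidean algorithm to (51, 20), tracking rows (r, s, t) with s·51 + t·20 = r. Each division r_prev = q·r_cur + r_new produces the new row as (previous row) − q·(current row):
  row A: (51, 1, 0)   [1·51 + 0·20 = 51]
  row B: (20, 0, 1)   [0·51 + 1·20 = 20]
  51 = 2·20 + 11   → row C = row A − 2·row B = (11, 1, −2)   [check: 1·51 − 2·20 = 11]
  20 = 1·11 + 9   → row D = row B − 1·row C = (9, −1, 3)   [check: −1·51 + 3·20 = 9]
  11 = 1·9 + 2   → row E = row C − 1·row D = (2, 2, −5)   [check: 2·51 − 5·20 = 2]
  9 = 4·2 + 1   → row F = row D − 4·row E = (1, −9, 23)   [check: −9·51 + 23·20 = 1]
  2 = 2·1 + 0   → remainder 0, stop. gcd = 1 (last nonzero row F).
The gcd is 1, so 20 is invertible mod 51. The last nonzero row gives −9·51 + 23·20 = 1, so t = 23. So 20^(−1) ≡ 23 (mod 51). Verify: 20 · 23 = 460 ≡ 1 (mod 51). ✓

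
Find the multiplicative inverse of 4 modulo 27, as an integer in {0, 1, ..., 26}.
4^(−1) ≡ 7 (mod 27)

Apply the extended Euclidean algorithm to (27, 4), tracking rows (r, s, t) with s·27 + t·4 = r. Each division r_prev = q·r_cur + r_new produces the new row as (previous row) − q·(current row):
  row A: (27, 1, 0)   [1·27 + 0·4 = 27]
  row B: (4, 0, 1)   [0·27 + 1·4 = 4]
  27 = 6·4 + 3   → row C = row A − 6·row B = (3, 1, −6)   [check: 1·27 − 6·4 = 3]
  4 = 1·3 + 1   → row D = row B − 1·row C = (1, −1, 7)   [check: −1·27 + 7·4 = 1]
  3 = 3·1 + 0   → remainder 0, stop. gcd = 1 (last nonzero row D).
The gcd is 1, so 4 is invertible mod 27. The last nonzero row gives −1·27 + 7·4 = 1, so t = 7. So 4^(−1) ≡ 7 (mod 27). Verify: 4 · 7 = 28 ≡ 1 (mod 27). ✓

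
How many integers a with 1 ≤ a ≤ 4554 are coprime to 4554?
1320

The number of a ∈ {1, ..., 4554} with gcd(a, 4554) = 1 is by definition Euler's totient φ(4554). φ is multiplicative, with φ(p^e) = p^e − p^(e−1). Factorise 4554 = 2 · 3^2 · 11 · 23. Then
  φ(4554) = (2 − 1) · (3^2 − 3^1) · (11 − 1) · (23 − 1) = 1 · 6 · 10 · 22 = 1320.
So there are 1320 such integers.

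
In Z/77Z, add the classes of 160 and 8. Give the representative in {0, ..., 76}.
Reduce the summands first: 160 ≡ 6 (mod 77), so 160 + 8 ≡ 6 + 8 (mod 77). 6 + 8 = 14; 14 = 0·77 + 14, so (160 + 8) mod 77 = 14.

Final answer: 14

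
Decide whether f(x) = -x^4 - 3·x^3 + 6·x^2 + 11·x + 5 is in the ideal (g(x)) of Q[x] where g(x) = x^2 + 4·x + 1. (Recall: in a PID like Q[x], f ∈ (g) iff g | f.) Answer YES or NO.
NO

In Q[x] the ideal (g) consists of all multiples of g, so f ∈ (g) iff g | f, i.e. iff the remainder of f on division by g is 0. Divide f by g (g is monic, so eliminate the leading term of the running remainder at each step):
  leading term -x^4: subtract (-x^2)·g(x) = -x^4 - 4·x^3 - x^2, leaving x^3 + 7·x^2 + 11·x + 5
  leading term x^3: subtract (x)·g(x) = x^3 + 4·x^2 + x, leaving 3·x^2 + 10·x + 5
  leading term 3·x^2: subtract (3)·g(x) = 3·x^2 + 12·x + 3, leaving 2 - 2·x
The remainder r(x) = 2 - 2·x ≠ 0 (and deg r < deg g), so g ∤ f, i.e. f ∉ (g).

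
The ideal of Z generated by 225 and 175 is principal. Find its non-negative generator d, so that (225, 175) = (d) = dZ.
In the PID Z, (a, b) is generated by gcd(a, b). Compute gcd(225, 175) with the extended Euclidean algorithm, tracking rows (r, s, t) with s·225 + t·175 = r:
  row A: (225, 1, 0)   [1·225 + 0·175 = 225]
  row B: (175, 0, 1)   [0·225 + 1·175 = 175]
  225 = 1·175 + 50   → row C = row A − 1·row B = (50, 1, −1)   [check: 1·225 − 1·175 = 50]
  175 = 3·50 + 25   → row D = row B − 3·row C = (25, −3, 4)   [check: −3·225 + 4·175 = 25]
  50 = 2·25 + 0   → remainder 0, stop. gcd = 25 (last nonzero row D).
So gcd(225, 175) = 25, with Bézout identity −3·225 + 4·175 = 25. Containment (⊇): the Bézout identity exhibits 25 as an element of (225, 175), giving (25) ⊆ (225, 175). Containment (⊆): since 25 | 225 and 25 | 175 (225 = 25·9, 175 = 25·7), every Z-linear combination of 225 and 175 is divisible by 25, so (225, 175) ⊆ (25). Therefore (225, 175) = (25), d = 25.

Final answer: (225, 175) = (25); d = 25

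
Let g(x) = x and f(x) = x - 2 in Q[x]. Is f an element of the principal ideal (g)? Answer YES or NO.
NO

In Q[x] the ideal (g) consists of all multiples of g, so f ∈ (g) iff g | f, i.e. iff the remainder of f on division by g is 0. Divide f by g (g is monic, so eliminate the leading term of the running remainder at each step):
  leading term x: subtract (1)·g(x) = x, leaving -2
The remainder r(x) = -2 ≠ 0 (and deg r < deg g), so g ∤ f, i.e. f ∉ (g).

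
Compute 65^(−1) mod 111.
65^(−1) ≡ 41 (mod 111)

Apply the extended Euclidean algorithm to (111, 65), tracking rows (r, s, t) with s·111 + t·65 = r. Each division r_prev = q·r_cur + r_new produces the new row as (previous row) − q·(current row):
  row A: (111, 1, 0)   [1·111 + 0·65 = 111]
  row B: (65, 0, 1)   [0·111 + 1·65 = 65]
  111 = 1·65 + 46   → row C = row A − 1·row B = (46, 1, −1)   [check: 1·111 − 1·65 = 46]
  65 = 1·46 + 19   → row D = row B − 1·row C = (19, −1, 2)   [check: −1·111 + 2·65 = 19]
  46 = 2·19 + 8   → row E = row C − 2·row D = (8, 3, −5)   [check: 3·111 − 5·65 = 8]
  19 = 2·8 + 3   → row F = row D − 2·row E = (3, −7, 12)   [check: −7·111 + 12·65 = 3]
  8 = 2·3 + 2   → row G = row E − 2·row F = (2, 17, −29)   [check: 17·111 − 29·65 = 2]
  3 = 1·2 + 1   → row H = row F − 1·row G = (1, −24, 41)   [check: −24·111 + 41·65 = 1]
  2 = 2·1 + 0   → remainder 0, stop. gcd = 1 (last nonzero row H).
The gcd is 1, so 65 is invertible mod 111. The last nonzero row gives −24·111 + 41·65 = 1, so t = 41. So 65^(−1) ≡ 41 (mod 111). Verify: 65 · 41 = 2665 ≡ 1 (mod 111). ✓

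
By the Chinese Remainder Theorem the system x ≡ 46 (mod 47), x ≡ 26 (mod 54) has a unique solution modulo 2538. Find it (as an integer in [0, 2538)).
x ≡ 1268 (mod 2538); the representative in [0, 2538) is 1268

The moduli 47, 54 are pairwise coprime, so by the CRT there is a unique solution mod 47·54 = 2538.
Solve by successive substitution. Start with x ≡ 46 (mod 47).
  Combine with x ≡ 26 (mod 54): write x = 46 + 47·t and require 46 + 47·t ≡ 26 (mod 54), i.e. 47·t ≡ 26 − 46 ≡ 34 (mod 54). Since 47^(−1) ≡ 23 (mod 54), t ≡ 23·34 ≡ 26 (mod 54). So x ≡ 46 + 47·26 = 1268 (mod 2538).
Unique solution in [0, 2538): x = 1268.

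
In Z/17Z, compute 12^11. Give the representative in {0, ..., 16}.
Use repeated squaring. Binary(11) = 1011. Walk through the bits of the exponent 11 left-to-right: at each bit after the leading one, square the running value, then multiply by 12 if the bit is 1 (always reducing mod 17):
  bit 1 = 1 (leading): start with 12.
  bit 2 = 0: square 12^2 = 144 ≡ 8 (mod 17).
  bit 3 = 1: square 8^2 = 64 ≡ 13; bit is 1, so multiply 13·12 = 156 ≡ 3 (mod 17).
  bit 4 = 1: square 3^2 = 9; bit is 1, so multiply 9·12 = 108 ≡ 6 (mod 17).
Final value: 12^11 ≡ 6 (mod 17).

Final answer: 6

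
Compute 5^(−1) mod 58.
Apply the extended Euclidean algorithm to (58, 5), tracking rows (r, s, t) with s·58 + t·5 = r. Each division r_prev = q·r_cur + r_new produces the new row as (previous row) − q·(current row):
  row A: (58, 1, 0)   [1·58 + 0·5 = 58]
  row B: (5, 0, 1)   [0·58 + 1·5 = 5]
  58 = 11·5 + 3   → row C = row A − 11·row B = (3, 1, −11)   [check: 1·58 − 11·5 = 3]
  5 = 1·3 + 2   → row D = row B − 1·row C = (2, −1, 12)   [check: −1·58 + 12·5 = 2]
  3 = 1·2 + 1   → row E = row C − 1·row D = (1, 2, −23)   [check: 2·58 − 23·5 = 1]
  2 = 2·1 + 0   → remainder 0, stop. gcd = 1 (last nonzero row E).
The gcd is 1, so 5 is invertible mod 58. The last nonzero row gives 2·58 − 23·5 = 1, so t = −23. So 5^(−1) ≡ −23 ≡ 35 (mod 58). Verify: 5 · 35 = 175 ≡ 1 (mod 58). ✓

Final answer: 5^(−1) ≡ 35 (mod 58)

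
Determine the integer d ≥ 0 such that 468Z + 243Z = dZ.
In the PID Z, (a, b) is generated by gcd(a, b). Compute gcd(468, 243) with the extended Euclidean algorithm, tracking rows (r, s, t) with s·468 + t·243 = r:
  row A: (468, 1, 0)   [1·468 + 0·243 = 468]
  row B: (243, 0, 1)   [0·468 + 1·243 = 243]
  468 = 1·243 + 225   → row C = row A − 1·row B = (225, 1, −1)   [check: 1·468 − 1·243 = 225]
  243 = 1·225 + 18   → row D = row B − 1·row C = (18, −1, 2)   [check: −1·468 + 2·243 = 18]
  225 = 12·18 + 9   → row E = row C − 12·row D = (9, 13, −25)   [check: 13·468 − 25·243 = 9]
  18 = 2·9 + 0   → remainder 0, stop. gcd = 9 (last nonzero row E).
So gcd(468, 243) = 9, with Bézout identity 13·468 − 25·243 = 9. Containment (⊇): the Bézout identity exhibits 9 as an element of (468, 243), giving (9) ⊆ (468, 243). Containment (⊆): since 9 | 468 and 9 | 243 (468 = 9·52, 243 = 9·27), every Z-linear combination of 468 and 243 is divisible by 9, so (468, 243) ⊆ (9). Therefore (468, 243) = (9), d = 9.

Final answer: (468, 243) = (9); d = 9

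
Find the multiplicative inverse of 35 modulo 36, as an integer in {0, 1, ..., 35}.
Apply the extended Euclidean algorithm to (36, 35), tracking rows (r, s, t) with s·36 + t·35 = r. Each division r_prev = q·r_cur + r_new produces the new row as (previous row) − q·(current row):
  row A: (36, 1, 0)   [1·36 + 0·35 = 36]
  row B: (35, 0, 1)   [0·36 + 1·35 = 35]
  36 = 1·35 + 1   → row C = row A − 1·row B = (1, 1, −1)   [check: 1·36 − 1·35 = 1]
  35 = 35·1 + 0   → remainder 0, stop. gcd = 1 (last nonzero row C).
The gcd is 1, so 35 is invertible mod 36. The last nonzero row gives 1·36 − 1·35 = 1, so t = −1. So 35^(−1) ≡ −1 ≡ 35 (mod 36). Verify: 35 · 35 = 1225 ≡ 1 (mod 36). ✓

Final answer: 35^(−1) ≡ 35 (mod 36)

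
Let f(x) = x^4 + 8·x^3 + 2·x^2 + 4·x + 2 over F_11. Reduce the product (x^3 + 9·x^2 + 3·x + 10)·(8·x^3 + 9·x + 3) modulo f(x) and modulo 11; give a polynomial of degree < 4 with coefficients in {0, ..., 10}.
a · b ≡ 8·x^3 + x^2 + 7·x + 3 (mod f(x))

Multiply as integer polynomials: a · b = 8·x^6 + 72·x^5 + 33·x^4 + 164·x^3 + 54·x^2 + 99·x + 30. Reducing coefficients mod 11: a · b ≡ 8·x^6 + 6·x^5 + 10·x^3 + 10·x^2 + 8. Now divide by f(x) = x^4 + 8·x^3 + 2·x^2 + 4·x + 2 in F_11[x], eliminating the leading term at each step:
  leading term 8·x^6: subtract (8·x^2)·f(x) = 8·x^6 + 9·x^5 + 5·x^4 + 10·x^3 + 5·x^2, leaving 8·x^5 + 6·x^4 + 5·x^2 + 8 (coefficients mod 11)
  leading term 8·x^5: subtract (8·x)·f(x) = 8·x^5 + 9·x^4 + 5·x^3 + 10·x^2 + 5·x, leaving 8·x^4 + 6·x^3 + 6·x^2 + 6·x + 8 (coefficients mod 11)
  leading term 8·x^4: subtract (8)·f(x) = 8·x^4 + 9·x^3 + 5·x^2 + 10·x + 5, leaving 8·x^3 + x^2 + 7·x + 3 (coefficients mod 11)
The degree is now < 4, so this is the remainder. Hence a · b ≡ 8·x^3 + x^2 + 7·x + 3 in F_11[x]/(f).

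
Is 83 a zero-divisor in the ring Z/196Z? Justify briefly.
gcd(83, 196) = 1, so 83 is a unit in Z/196Z (it has a multiplicative inverse). A unit cannot be a zero-divisor: if 83·b ≡ 0 then multiplying both sides by 83^(−1) gives b ≡ 0. So 83 is not a zero-divisor.

Final answer: NO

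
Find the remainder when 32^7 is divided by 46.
4

Use repeated squaring. Binary(7) = 111. Walk through the bits of the exponent 7 left-to-right: at each bit after the leading one, square the running value, then multiply by 32 if the bit is 1 (always reducing mod 46):
  bit 1 = 1 (leading): start with 32.
  bit 2 = 1: square 32^2 = 1024 ≡ 12; bit is 1, so multiply 12·32 = 384 ≡ 16 (mod 46).
  bit 3 = 1: square 16^2 = 256 ≡ 26; bit is 1, so multiply 26·32 = 832 ≡ 4 (mod 46).
Final value: 32^7 ≡ 4 (mod 46).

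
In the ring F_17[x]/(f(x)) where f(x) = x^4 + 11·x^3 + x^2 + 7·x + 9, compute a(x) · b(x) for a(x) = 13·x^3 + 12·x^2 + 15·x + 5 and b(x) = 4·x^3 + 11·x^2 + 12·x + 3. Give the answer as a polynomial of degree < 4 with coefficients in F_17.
a · b ≡ 5·x^3 + 6·x^2 + 5·x + 7 (mod f(x))

Multiply as integer polynomials: a · b = 52·x^6 + 191·x^5 + 348·x^4 + 368·x^3 + 271·x^2 + 105·x + 15. Reducing coefficients mod 17: a · b ≡ x^6 + 4·x^5 + 8·x^4 + 11·x^3 + 16·x^2 + 3·x + 15. Now divide by f(x) = x^4 + 11·x^3 + x^2 + 7·x + 9 in F_17[x], eliminating the leading term at each step:
  leading term x^6: subtract (x^2)·f(x) = x^6 + 11·x^5 + x^4 + 7·x^3 + 9·x^2, leaving 10·x^5 + 7·x^4 + 4·x^3 + 7·x^2 + 3·x + 15 (coefficients mod 17)
  leading term 10·x^5: subtract (10·x)·f(x) = 10·x^5 + 8·x^4 + 10·x^3 + 2·x^2 + 5·x, leaving 16·x^4 + 11·x^3 + 5·x^2 + 15·x + 15 (coefficients mod 17)
  leading term 16·x^4: subtract (16)·f(x) = 16·x^4 + 6·x^3 + 16·x^2 + 10·x + 8, leaving 5·x^3 + 6·x^2 + 5·x + 7 (coefficients mod 17)
The degree is now < 4, so this is the remainder. Hence a · b ≡ 5·x^3 + 6·x^2 + 5·x + 7 in F_17[x]/(f).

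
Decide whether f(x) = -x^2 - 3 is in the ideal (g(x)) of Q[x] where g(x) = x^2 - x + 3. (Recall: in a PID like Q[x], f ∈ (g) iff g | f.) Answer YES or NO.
In Q[x] the ideal (g) consists of all multiples of g, so f ∈ (g) iff g | f, i.e. iff the remainder of f on division by g is 0. Divide f by g (g is monic, so eliminate the leading term of the running remainder at each step):
  leading term -x^2: subtract (-1)·g(x) = -x^2 + x - 3, leaving -x
The remainder r(x) = -x ≠ 0 (and deg r < deg g), so g ∤ f, i.e. f ∉ (g).

Final answer: NO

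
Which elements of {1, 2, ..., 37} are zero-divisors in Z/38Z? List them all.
An element a ∈ Z/38Z (with a ≠ 0) is a zero-divisor iff gcd(a, 38) > 1 (because a is a unit precisely when gcd(a, n) = 1, and in Z/nZ every nonzero, non-unit element is a zero-divisor). Scan a = 1, ..., 37 and keep those with gcd(a, 38) > 1:
  gcd(2, 38) = 2, gcd(4, 38) = 2, gcd(6, 38) = 2, gcd(8, 38) = 2, gcd(10, 38) = 2, gcd(12, 38) = 2, gcd(14, 38) = 2, gcd(16, 38) = 2, gcd(18, 38) = 2, gcd(19, 38) = 19, gcd(20, 38) = 2, gcd(22, 38) = 2, gcd(24, 38) = 2, gcd(26, 38) = 2, gcd(28, 38) = 2, gcd(30, 38) = 2, gcd(32, 38) = 2, gcd(34, 38) = 2, gcd(36, 38) = 2.
All other a ∈ {1, ..., 37} have gcd(a, 38) = 1 and are units. So the nonzero zero-divisors are exactly the 19 values of a appearing in this scan.

Final answer: nonzero zero-divisors of Z/38Z = {2, 4, 6, 8, 10, 12, 14, 16, 18, 19, 20, 22, 24, 26, 28, 30, 32, 34, 36}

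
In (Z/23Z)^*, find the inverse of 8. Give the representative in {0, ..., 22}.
8^(−1) ≡ 3 (mod 23)

Apply the extended Euclidean algorithm to (23, 8), tracking rows (r, s, t) with s·23 + t·8 = r. Each division r_prev = q·r_cur + r_new produces the new row as (previous row) − q·(current row):
  row A: (23, 1, 0)   [1·23 + 0·8 = 23]
  row B: (8, 0, 1)   [0·23 + 1·8 = 8]
  23 = 2·8 + 7   → row C = row A − 2·row B = (7, 1, −2)   [check: 1·23 − 2·8 = 7]
  8 = 1·7 + 1   → row D = row B − 1·row C = (1, −1, 3)   [check: −1·23 + 3·8 = 1]
  7 = 7·1 + 0   → remainder 0, stop. gcd = 1 (last nonzero row D).
The gcd is 1, so 8 is invertible mod 23. The last nonzero row gives −1·23 + 3·8 = 1, so t = 3. So 8^(−1) ≡ 3 (mod 23). Verify: 8 · 3 = 24 ≡ 1 (mod 23). ✓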